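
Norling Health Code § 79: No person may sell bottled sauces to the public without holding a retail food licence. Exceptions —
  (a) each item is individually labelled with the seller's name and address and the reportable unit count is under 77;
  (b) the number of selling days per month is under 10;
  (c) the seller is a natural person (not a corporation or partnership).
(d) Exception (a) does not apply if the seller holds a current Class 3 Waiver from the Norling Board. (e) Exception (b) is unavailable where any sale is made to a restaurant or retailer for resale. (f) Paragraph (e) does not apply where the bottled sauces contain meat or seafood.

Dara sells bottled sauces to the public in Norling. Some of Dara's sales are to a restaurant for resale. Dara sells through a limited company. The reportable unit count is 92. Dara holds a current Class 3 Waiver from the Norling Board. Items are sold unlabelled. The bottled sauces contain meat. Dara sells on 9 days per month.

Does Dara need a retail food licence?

Exception (a) requires that each item is individually labelled with the seller's name and address; but items are sold unlabelled, so (a) is unavailable.
Exception (b) is satisfied on its face — the number of selling days per month is 9, under the 10 limit. Applying paragraphs (e)–(f): (e) would limit (b) — some sales are to a restaurant for resale — but (f) sets (e) aside: (f) operates — the bottled sauces contain meat. So (b) applies.
Exception (c) fails — the seller operates through a limited company.

No — exception (b) applies; Dara is not required to hold a retail food licence.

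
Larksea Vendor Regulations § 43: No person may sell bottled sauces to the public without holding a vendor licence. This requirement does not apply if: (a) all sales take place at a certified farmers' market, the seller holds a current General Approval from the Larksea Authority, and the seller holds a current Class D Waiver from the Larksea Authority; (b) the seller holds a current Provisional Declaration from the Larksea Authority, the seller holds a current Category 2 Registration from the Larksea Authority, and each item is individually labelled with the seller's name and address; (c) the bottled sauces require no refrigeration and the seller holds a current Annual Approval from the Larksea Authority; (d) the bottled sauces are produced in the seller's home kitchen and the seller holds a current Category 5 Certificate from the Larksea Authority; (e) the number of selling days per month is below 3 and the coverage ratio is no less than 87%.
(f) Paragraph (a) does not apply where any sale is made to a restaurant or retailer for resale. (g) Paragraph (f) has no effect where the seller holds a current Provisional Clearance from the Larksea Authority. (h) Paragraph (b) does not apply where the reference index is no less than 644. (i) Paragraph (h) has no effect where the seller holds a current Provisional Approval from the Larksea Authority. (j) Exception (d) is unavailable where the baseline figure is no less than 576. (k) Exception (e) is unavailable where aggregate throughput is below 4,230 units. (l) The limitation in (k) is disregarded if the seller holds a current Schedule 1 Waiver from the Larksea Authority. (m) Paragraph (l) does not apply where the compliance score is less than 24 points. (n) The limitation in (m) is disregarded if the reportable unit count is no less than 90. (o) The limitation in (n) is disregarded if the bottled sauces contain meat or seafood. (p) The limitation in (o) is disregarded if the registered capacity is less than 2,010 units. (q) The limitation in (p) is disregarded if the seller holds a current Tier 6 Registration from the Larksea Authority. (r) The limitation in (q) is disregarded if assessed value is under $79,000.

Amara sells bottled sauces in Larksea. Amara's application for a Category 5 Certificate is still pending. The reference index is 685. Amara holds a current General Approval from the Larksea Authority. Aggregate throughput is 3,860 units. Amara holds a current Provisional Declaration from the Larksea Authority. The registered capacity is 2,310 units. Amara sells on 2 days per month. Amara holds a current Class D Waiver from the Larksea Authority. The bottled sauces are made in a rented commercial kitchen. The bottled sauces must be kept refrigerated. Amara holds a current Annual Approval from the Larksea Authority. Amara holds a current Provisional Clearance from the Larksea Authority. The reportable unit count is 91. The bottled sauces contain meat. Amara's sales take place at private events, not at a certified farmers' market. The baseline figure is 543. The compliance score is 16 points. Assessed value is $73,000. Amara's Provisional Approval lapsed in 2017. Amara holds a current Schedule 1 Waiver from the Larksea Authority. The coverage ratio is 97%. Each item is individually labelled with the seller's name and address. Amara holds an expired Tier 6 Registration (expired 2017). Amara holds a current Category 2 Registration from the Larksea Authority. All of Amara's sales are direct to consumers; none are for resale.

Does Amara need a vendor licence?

Exception (a) requires that all sales take place at a certified farmers' market; but sales are at private events, not a certified farmers' market, so (a) is unavailable.
Exception (b) is satisfied on its face — a current Provisional Declaration is held; a current Category 2 Registration is held; items are individually labelled. But applying paragraphs (h)–(i): (h) operates against (b): the reference index is 685, meeting the 644 threshold. (i), which would lift (h), is not triggered — no current Provisional Approval is held. (b) is therefore removed.
Exception (c) fails — the bottled sauces require refrigeration.
Exception (d) requires that the bottled sauces are produced in the seller's home kitchen; but the bottled sauces are made in a commercial kitchen, not a home kitchen, so (d) is unavailable.
Exception (e) is satisfied on its face — the number of selling days per month is 2, below the 3 limit; the coverage ratio is 97%, meeting the 87% threshold. But applying paragraphs (k)–(r): (k) operates against (e): aggregate throughput is 3,860 units, below the 4,230 units limit. (l) would limit (k) — a current Schedule 1 Waiver is held — but (m) sets (l) aside: (m) operates against (l): the compliance score is 16 points, less than the 24 points limit. (n) would limit (m) — the reportable unit count is 91, meeting the 90 threshold — but (o) sets (n) aside: (o) is triggered — the bottled sauces contain meat. (p) is not triggered (the registered capacity is 2,310 units, not less than 2,010 units), so (o) stands. Exception (e) does not apply.
None of the exceptions is available; § 43 applies in full.

Yes — Amara must hold a vendor licence.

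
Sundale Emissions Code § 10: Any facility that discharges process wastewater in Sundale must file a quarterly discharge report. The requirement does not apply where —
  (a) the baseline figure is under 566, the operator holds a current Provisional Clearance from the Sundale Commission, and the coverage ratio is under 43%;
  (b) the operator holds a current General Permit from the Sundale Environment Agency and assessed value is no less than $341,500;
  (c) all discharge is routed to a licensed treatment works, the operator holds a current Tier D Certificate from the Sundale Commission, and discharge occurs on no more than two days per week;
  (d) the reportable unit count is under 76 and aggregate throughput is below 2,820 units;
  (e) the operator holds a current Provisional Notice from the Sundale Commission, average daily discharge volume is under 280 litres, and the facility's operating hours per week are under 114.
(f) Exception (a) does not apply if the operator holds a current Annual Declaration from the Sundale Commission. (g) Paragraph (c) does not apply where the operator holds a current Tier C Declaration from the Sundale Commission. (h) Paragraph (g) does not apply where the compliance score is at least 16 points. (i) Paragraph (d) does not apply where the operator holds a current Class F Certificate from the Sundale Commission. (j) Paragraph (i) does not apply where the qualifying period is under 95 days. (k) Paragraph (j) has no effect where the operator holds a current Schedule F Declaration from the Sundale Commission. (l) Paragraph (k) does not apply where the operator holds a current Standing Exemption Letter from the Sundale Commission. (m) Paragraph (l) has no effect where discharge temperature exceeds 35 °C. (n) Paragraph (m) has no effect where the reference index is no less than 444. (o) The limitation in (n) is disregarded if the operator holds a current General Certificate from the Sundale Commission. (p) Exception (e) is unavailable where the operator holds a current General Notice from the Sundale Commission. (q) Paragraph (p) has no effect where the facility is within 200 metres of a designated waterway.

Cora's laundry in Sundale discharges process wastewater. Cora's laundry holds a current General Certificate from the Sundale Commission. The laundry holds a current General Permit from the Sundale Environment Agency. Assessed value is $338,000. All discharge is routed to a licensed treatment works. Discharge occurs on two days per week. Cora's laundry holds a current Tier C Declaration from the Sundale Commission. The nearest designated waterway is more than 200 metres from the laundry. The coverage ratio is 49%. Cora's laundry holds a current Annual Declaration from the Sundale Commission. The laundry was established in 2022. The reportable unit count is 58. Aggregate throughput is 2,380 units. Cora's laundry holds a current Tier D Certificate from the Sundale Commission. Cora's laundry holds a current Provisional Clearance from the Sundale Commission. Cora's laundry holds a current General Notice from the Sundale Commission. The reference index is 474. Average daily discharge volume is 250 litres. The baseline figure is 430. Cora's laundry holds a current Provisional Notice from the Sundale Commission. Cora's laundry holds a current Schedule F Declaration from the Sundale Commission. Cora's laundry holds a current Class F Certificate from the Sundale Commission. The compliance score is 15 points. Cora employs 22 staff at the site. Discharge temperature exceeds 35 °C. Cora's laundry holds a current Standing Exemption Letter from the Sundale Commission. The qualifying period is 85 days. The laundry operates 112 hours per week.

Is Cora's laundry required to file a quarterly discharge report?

Yes — Cora's laundry must file a quarterly discharge report.

Exception (a) requires that the coverage ratio is under 43%; but the coverage ratio is 49%, not under 43%, so (a) is unavailable.
Exception (b) requires that assessed value is no less than $341,500; but assessed value is $338,000, short of $341,500, so (b) is unavailable.
All of (c)'s requirements are met (discharge is routed to a licensed treatment works; a current Tier D Certificate is held; discharge occurs on no more than two days per week). However, paragraphs (g)–(h) must be considered: (g) operates — a current Tier C Declaration is held. (h), which would lift (g), is not triggered — the compliance score is 15 points, short of 16 points. Exception (c) does not apply.
All of (d)'s requirements are met (the reportable unit count is 58, under the 76 limit; aggregate throughput is 2,380 units, below the 2,820 units limit). Turning to paragraphs (i)–(o): (i) operates against (d): a current Class F Certificate is held. (j) operates (the qualifying period is 85 days, under the 95 days limit), but is displaced by (k): (k) is triggered — a current Schedule F Declaration is held. (l) is engaged (a current Standing Exemption Letter is held), but is itself disapplied by (m): (m) operates against (l): discharge temperature exceeds 35 °C. (n) would limit (m) — the reference index is 474, meeting the 444 threshold — but (o) sets (n) aside: (o) operates — a current General Certificate is held. Exception (d) does not apply.
All of (e)'s requirements are met (a current Provisional Notice is held; average daily discharge volume is 250 litres, under the 280 litres limit; the facility's operating hours per week are 112, under the 114 limit). However, paragraphs (p)–(q) must be considered: (p) operates against (e): a current General Notice is held. (q) is not engaged (the laundry is more than 200 m from any designated waterway), so (p) stands. Exception (e) does not apply.
Every exception is unavailable, so the rule governs.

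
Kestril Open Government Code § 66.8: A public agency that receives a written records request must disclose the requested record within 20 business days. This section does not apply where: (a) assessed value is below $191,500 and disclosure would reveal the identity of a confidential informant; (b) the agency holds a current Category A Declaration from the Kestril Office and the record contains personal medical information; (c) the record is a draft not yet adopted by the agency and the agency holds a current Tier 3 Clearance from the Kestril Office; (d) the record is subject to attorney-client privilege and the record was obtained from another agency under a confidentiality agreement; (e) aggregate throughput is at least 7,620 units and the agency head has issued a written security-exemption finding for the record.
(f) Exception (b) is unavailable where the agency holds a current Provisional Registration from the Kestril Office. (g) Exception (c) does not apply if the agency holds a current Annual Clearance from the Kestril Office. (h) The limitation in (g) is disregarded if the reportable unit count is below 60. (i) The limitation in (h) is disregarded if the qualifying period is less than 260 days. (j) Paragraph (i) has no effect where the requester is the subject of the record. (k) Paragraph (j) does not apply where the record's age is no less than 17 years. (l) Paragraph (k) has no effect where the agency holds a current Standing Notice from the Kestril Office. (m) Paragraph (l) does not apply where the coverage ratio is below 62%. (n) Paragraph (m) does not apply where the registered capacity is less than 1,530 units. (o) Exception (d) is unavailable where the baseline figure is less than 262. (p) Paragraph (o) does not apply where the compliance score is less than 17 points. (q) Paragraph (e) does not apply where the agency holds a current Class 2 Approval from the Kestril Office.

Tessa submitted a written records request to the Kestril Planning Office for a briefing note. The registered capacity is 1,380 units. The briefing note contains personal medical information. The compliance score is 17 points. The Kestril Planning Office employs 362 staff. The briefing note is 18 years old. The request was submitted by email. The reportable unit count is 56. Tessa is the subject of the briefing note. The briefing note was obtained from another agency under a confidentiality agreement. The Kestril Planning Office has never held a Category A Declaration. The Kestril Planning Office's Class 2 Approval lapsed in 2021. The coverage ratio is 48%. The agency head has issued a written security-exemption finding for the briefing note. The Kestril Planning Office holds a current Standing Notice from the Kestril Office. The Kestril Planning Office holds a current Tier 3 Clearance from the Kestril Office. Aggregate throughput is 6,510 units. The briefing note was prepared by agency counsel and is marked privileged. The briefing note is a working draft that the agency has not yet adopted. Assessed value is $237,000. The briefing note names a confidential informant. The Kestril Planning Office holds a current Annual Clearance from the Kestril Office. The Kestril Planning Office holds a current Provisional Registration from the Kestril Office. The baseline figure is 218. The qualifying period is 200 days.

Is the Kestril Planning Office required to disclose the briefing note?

Exception (a) fails — assessed value is $237,000, not below $191,500.
Exception (b) does not apply: there is no Category A Declaration in force.
All of (c)'s requirements are met (the briefing note is an unadopted draft; a current Tier 3 Clearance is held). Applying paragraphs (g)–(n): (g) applies (a current Annual Clearance is held), but yields to (h): (h) operates against (g): the reportable unit count is 56, below the 60 limit. (i) operates (the qualifying period is 200 days, less than the 260 days limit), but is overridden by (j): (j) operates against (i): Tessa is the subject of the briefing note. (k) would limit (j) — the record's age is 18 years, meeting the 17 years threshold — but (l) sets (k) aside: (l) operates against (k): a current Standing Notice is held. (m) is engaged (the coverage ratio is 48%, below the 62% limit), but is set aside by (n): (n) operates — the registered capacity is 1,380 units, less than the 1,530 units limit. Exception (c) stands.
Exception (d)'s conditions are all satisfied: the briefing note is privileged; the briefing note was obtained under a confidentiality agreement. But applying paragraphs (o)–(p): (o) is engaged — the baseline figure is 218, less than the 262 limit. (p) is inapplicable (the compliance score is 17 points, not less than 17 points), so (o) stands. (d) is therefore removed.
Exception (e) requires that aggregate throughput is at least 7,620 units; but aggregate throughput is 6,510 units, short of 7,620 units, so (e) is unavailable.

No — exception (c) applies; the Kestril Planning Office is not required to disclose the briefing note.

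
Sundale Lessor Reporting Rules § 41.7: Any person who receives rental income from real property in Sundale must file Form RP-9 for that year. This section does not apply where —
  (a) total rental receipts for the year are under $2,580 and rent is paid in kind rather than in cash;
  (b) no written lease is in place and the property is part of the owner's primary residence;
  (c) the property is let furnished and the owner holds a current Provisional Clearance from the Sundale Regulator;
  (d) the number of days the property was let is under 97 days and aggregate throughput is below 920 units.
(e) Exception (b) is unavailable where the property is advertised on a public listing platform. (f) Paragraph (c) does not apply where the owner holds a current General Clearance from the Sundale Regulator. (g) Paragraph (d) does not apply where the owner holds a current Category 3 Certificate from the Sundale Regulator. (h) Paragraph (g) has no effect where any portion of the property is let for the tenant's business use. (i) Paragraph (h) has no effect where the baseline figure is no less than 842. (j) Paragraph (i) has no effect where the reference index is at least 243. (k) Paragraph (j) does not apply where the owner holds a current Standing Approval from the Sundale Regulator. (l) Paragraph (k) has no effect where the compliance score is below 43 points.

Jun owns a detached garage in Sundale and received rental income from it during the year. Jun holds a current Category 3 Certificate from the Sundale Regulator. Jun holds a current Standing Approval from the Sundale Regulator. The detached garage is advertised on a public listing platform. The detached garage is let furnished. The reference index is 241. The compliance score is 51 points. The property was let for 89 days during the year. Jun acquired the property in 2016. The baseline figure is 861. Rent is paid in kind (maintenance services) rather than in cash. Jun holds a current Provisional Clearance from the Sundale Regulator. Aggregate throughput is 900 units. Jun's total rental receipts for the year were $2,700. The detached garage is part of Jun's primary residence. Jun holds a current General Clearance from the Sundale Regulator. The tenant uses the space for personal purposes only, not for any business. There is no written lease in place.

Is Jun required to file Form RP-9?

Exception (a) fails — total rental receipts for the year are $2,700, not under $2,580.
Exception (b)'s conditions are all satisfied: there is no written lease; the detached garage is part of the primary residence. Turning to paragraph (e): (e) operates against (b): the property is publicly advertised. (b) is therefore removed.
All of (c)'s requirements are met (the property is let furnished; a current Provisional Clearance is held). But: (f) operates against (c): a current General Clearance is held. (c) is therefore removed.
All of (d)'s requirements are met (the number of days the property was let is 89 days, under the 97 days limit; aggregate throughput is 900 units, below the 920 units limit). However, paragraphs (g)–(l) must be considered: (g) applies — a current Category 3 Certificate is held. (h), which would lift (g), does not operate here — the space is used for personal purposes only. (d) is therefore removed.
No exception displaces § 41.7.

Yes — Jun must file Form RP-9.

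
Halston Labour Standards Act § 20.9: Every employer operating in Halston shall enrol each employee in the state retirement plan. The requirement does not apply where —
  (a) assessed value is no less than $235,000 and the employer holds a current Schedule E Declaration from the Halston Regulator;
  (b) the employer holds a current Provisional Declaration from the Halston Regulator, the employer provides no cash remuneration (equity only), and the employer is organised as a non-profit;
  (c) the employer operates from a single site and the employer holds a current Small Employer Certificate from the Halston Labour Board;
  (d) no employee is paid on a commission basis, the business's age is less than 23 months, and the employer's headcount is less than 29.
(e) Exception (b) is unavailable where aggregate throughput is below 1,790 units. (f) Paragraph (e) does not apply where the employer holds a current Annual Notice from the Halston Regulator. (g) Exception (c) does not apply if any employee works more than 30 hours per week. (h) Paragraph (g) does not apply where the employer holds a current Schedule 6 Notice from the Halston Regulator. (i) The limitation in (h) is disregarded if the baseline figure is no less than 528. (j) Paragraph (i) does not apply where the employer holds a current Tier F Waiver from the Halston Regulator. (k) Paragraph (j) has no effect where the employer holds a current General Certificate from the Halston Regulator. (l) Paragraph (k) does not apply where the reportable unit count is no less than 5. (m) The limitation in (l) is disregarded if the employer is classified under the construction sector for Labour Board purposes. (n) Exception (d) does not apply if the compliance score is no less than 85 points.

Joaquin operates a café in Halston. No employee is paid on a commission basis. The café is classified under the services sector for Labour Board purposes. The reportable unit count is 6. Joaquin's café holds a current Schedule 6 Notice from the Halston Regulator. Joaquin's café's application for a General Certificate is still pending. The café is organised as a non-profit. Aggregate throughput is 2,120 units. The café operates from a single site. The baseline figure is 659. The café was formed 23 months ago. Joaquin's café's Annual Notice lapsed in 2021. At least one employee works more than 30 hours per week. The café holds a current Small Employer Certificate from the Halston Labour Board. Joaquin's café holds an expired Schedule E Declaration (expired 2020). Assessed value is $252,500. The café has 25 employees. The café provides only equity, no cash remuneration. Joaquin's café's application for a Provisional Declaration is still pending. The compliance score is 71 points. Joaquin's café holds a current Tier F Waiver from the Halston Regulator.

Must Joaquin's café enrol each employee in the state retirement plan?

Exception (a) does not apply: there is no Schedule E Declaration in force.
Exception (b) does not apply: no current Provisional Declaration is held.
All of (c)'s requirements are met (the employer operates from a single site; a current Small Employer Certificate is held). Under paragraphs (g)–(m): (g) would limit (c) — at least one employee exceeds 30 hours/week — but (h) sets (g) aside: (h) is engaged — a current Schedule 6 Notice is held. (i) operates (the baseline figure is 659, meeting the 528 threshold), but yields to (j): (j) operates against (i): a current Tier F Waiver is held. (k), which would lift (j), is not triggered — no current General Certificate is held. Exception (c) stands.
Exception (d) does not apply: the business's age is 23 months, not less than 23 months.

No — exception (c) applies; Joaquin's café is not required to enrol each employee in the state retirement plan.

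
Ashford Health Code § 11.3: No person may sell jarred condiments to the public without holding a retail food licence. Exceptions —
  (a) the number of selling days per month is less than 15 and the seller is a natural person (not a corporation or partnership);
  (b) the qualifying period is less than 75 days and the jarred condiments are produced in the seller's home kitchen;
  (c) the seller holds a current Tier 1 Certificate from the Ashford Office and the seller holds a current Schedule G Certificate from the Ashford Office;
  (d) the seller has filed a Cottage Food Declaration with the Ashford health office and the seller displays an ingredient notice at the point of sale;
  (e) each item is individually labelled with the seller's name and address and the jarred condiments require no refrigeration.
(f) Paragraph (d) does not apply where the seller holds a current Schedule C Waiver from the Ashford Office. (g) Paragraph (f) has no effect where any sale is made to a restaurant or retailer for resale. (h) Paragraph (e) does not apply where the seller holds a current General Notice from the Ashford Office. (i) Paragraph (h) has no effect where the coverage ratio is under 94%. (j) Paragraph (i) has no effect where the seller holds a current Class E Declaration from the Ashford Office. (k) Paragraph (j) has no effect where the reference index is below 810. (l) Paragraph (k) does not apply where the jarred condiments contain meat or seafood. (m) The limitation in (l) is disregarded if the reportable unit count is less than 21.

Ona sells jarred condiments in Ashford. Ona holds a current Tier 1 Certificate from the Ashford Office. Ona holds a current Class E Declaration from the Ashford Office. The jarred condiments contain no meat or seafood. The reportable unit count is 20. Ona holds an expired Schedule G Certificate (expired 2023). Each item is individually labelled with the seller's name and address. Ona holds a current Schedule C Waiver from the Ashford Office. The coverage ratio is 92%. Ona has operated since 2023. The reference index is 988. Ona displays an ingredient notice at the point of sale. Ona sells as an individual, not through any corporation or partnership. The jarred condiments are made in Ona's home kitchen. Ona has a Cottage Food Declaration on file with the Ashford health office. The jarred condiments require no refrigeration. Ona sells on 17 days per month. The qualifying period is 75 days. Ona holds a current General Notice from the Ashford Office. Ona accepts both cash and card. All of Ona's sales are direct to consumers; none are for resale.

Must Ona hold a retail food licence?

Exception (a) requires that the number of selling days per month is less than 15; but the number of selling days per month is 17, not less than 15, so (a) is unavailable.
Exception (b) does not apply: the qualifying period is 75 days, not less than 75 days.
Exception (c) does not apply: the Schedule G Certificate is not current.
Exception (d): a Cottage Food Declaration is on file; an ingredient notice is displayed — every condition holds. But: (f) operates against (d): a current Schedule C Waiver is held. (g), which would lift (f), is not triggered — no sales are for resale. So (d) is unavailable.
All of (e)'s requirements are met (items are individually labelled; the jarred condiments are shelf-stable). But: (h) operates against (e): a current General Notice is held. (i) would limit (h) — the coverage ratio is 92%, under the 94% limit — but (j) sets (i) aside: (j) operates against (i): a current Class E Declaration is held. (k) is inapplicable (the reference index is 988, not below 810), so (j) stands. So (e) is unavailable.
No exception is made out. Ona falls within the general rule.

Yes — Ona must hold a retail food licence.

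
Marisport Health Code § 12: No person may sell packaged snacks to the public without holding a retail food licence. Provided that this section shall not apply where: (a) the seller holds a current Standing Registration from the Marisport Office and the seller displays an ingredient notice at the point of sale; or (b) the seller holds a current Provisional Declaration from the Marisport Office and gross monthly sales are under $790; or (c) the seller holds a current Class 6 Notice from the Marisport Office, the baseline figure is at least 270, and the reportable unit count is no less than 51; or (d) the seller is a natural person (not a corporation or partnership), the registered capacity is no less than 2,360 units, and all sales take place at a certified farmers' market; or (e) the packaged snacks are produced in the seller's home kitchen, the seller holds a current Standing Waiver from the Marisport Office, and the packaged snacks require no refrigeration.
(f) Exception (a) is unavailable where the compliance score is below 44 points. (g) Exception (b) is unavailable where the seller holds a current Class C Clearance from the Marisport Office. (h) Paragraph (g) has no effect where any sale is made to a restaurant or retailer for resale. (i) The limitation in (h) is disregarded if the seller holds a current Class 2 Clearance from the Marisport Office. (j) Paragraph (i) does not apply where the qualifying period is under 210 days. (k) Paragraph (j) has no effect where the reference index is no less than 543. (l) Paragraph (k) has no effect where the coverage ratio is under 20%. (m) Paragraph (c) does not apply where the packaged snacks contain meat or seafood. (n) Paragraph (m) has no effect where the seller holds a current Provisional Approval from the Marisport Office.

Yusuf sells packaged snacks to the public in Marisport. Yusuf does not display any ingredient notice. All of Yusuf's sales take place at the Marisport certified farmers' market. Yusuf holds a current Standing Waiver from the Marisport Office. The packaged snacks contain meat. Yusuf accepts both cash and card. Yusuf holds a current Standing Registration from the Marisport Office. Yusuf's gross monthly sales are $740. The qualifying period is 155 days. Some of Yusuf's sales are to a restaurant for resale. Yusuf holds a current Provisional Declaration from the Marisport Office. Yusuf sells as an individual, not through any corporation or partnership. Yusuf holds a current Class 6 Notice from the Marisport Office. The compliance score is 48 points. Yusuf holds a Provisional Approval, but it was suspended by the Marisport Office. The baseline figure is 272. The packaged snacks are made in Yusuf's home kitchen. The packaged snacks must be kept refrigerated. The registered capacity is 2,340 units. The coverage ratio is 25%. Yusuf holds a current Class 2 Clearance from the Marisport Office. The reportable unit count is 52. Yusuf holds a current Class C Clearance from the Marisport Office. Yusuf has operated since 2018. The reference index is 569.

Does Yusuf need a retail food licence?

Yes — Yusuf must hold a retail food licence.

Exception (a) requires that the seller displays an ingredient notice at the point of sale; but no ingredient notice is displayed, so (a) is unavailable.
Exception (b): a current Provisional Declaration is held; gross monthly sales are $740, under the $790 limit — every condition holds. Turning to paragraphs (g)–(l): (g) is engaged — a current Class C Clearance is held. (h) would limit (g) — some sales are to a restaurant for resale — but (i) sets (h) aside: (i) operates against (h): a current Class 2 Clearance is held. (j) is triggered (the qualifying period is 155 days, under the 210 days limit), but yields to (k): (k) operates — the reference index is 569, meeting the 543 threshold. (l), which would lift (k), is not engaged — the coverage ratio is 25%, not under 20%. So (b) is unavailable.
Exception (c): a current Class 6 Notice is held; the baseline figure is 272, meeting the 270 threshold; the reportable unit count is 52, meeting the 51 threshold — every condition holds. However, paragraphs (m)–(n) must be considered: (m) operates against (c): the packaged snacks contain meat. (n) does not operate here (no current Provisional Approval is held), so (m) stands. So (c) is unavailable.
Exception (d) requires that the registered capacity is no less than 2,360 units; but the registered capacity is 2,340 units, short of 2,360 units, so (d) is unavailable.
Exception (e) fails — the packaged snacks require refrigeration.
No exception is made out. Yusuf falls within the general rule.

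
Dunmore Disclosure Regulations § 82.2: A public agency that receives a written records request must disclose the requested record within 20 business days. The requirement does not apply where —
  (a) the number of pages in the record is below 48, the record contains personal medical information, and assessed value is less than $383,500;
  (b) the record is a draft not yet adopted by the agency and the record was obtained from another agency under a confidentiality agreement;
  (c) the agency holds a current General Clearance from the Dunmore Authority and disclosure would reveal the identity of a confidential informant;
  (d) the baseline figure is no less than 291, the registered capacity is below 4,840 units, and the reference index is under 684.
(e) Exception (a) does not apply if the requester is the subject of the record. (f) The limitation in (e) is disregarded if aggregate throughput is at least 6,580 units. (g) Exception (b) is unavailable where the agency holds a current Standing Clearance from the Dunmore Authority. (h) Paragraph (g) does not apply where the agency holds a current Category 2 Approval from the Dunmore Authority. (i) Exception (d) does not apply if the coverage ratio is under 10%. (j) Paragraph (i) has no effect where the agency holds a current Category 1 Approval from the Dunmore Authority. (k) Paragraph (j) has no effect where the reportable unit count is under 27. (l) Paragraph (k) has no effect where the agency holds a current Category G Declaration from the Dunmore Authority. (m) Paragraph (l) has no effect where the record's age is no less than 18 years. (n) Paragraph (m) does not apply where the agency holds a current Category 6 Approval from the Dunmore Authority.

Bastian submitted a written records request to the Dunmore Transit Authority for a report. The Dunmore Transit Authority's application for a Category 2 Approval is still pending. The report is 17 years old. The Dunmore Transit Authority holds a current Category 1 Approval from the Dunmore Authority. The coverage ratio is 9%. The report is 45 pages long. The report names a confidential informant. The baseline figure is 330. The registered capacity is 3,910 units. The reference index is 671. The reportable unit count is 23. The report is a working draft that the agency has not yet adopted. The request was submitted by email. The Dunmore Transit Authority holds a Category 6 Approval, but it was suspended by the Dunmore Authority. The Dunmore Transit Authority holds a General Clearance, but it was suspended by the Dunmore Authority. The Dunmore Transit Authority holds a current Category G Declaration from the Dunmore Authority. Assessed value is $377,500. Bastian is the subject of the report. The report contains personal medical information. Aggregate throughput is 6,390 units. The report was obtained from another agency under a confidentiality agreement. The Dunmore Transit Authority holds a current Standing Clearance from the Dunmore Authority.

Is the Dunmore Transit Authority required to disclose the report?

Exception (a)'s conditions are all satisfied: the number of pages in the record is 45, below the 48 limit; the report contains personal medical information; assessed value is $377,500, less than the $383,500 limit. Turning to paragraphs (e)–(f): (e) is triggered — Bastian is the subject of the report. (f), which would lift (e), is not triggered — aggregate throughput is 6,390 units, short of 6,580 units. (a) is therefore removed.
Exception (b) is satisfied on its face — the report is an unadopted draft; the report was obtained under a confidentiality agreement. However, paragraphs (g)–(h) must be considered: (g) operates against (b): a current Standing Clearance is held. (h) is not triggered (there is no Category 2 Approval in force), so (g) stands. Exception (b) does not apply.
Exception (c) does not apply: no current General Clearance is held.
Exception (d) is satisfied on its face — the baseline figure is 330, meeting the 291 threshold; the registered capacity is 3,910 units, below the 4,840 units limit; the reference index is 671, under the 684 limit. Under paragraphs (i)–(n): (i) would limit (d) — the coverage ratio is 9%, under the 10% limit — but (j) sets (i) aside: (j) operates against (i): a current Category 1 Approval is held. (k) would limit (j) — the reportable unit count is 23, under the 27 limit — but (l) sets (k) aside: (l) applies — a current Category G Declaration is held. (m) does not operate here (the record's age is 17 years, short of 18 years), so (l) stands. (d) remains available.

No — exception (d) applies; the Dunmore Transit Authority is not required to disclose the report.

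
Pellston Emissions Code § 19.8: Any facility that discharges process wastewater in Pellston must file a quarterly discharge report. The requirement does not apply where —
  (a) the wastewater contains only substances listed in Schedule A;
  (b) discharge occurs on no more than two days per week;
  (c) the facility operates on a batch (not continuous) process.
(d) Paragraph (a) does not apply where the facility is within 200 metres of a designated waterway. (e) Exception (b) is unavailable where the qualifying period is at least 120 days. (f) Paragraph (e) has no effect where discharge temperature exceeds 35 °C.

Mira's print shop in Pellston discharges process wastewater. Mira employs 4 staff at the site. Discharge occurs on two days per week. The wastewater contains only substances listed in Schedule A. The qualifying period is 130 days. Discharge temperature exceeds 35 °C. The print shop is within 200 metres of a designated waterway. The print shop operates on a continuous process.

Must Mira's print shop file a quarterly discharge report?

Exception (a)'s conditions are all satisfied: the wastewater is Schedule-A-only. But: (d) operates against (a): the print shop is within 200 m of a designated waterway. So (a) is unavailable.
Exception (b): discharge occurs on no more than two days per week — every condition holds. As to paragraphs (e)–(f): (e) would limit (b) — the qualifying period is 130 days, meeting the 120 days threshold — but (f) sets (e) aside: (f) applies — discharge temperature exceeds 35 °C. Exception (b) stands.
Exception (c) requires that the facility operates on a batch (not continuous) process; but the facility operates on a continuous process, so (c) is unavailable.

No — exception (b) applies; Mira's print shop is not required to file a quarterly discharge report.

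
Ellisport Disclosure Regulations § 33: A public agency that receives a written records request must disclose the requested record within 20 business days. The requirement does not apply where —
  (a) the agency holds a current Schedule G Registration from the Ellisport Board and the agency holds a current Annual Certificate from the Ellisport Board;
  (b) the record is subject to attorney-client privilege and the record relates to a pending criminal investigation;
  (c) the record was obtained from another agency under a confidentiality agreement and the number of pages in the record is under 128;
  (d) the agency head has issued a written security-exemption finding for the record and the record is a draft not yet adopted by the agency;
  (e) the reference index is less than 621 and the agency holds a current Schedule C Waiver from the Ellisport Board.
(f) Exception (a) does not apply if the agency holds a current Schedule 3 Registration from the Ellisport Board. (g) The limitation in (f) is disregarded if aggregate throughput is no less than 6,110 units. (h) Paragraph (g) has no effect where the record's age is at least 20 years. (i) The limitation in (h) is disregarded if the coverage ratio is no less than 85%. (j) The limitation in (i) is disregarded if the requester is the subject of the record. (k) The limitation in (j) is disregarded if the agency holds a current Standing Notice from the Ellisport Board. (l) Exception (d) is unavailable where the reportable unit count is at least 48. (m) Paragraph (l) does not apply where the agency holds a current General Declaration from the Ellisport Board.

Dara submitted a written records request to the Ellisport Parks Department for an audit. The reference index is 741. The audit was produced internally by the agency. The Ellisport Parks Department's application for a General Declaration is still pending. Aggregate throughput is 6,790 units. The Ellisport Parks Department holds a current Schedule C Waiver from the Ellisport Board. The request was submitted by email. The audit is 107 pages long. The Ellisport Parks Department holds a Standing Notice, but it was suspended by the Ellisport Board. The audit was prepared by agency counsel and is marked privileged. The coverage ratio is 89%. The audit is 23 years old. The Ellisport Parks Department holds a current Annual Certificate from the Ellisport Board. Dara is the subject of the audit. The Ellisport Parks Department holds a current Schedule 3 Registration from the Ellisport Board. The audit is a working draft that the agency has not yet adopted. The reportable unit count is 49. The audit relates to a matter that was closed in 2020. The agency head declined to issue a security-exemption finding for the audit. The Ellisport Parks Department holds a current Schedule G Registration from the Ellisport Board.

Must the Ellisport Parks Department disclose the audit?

Exception (a) is satisfied on its face — a current Schedule G Registration is held; a current Annual Certificate is held. But applying paragraphs (f)–(k): (f) operates against (a): a current Schedule 3 Registration is held. (g) is triggered (aggregate throughput is 6,790 units, meeting the 6,110 units threshold), but is itself disapplied by (h): (h) operates — the record's age is 23 years, meeting the 20 years threshold. (i) would limit (h) — the coverage ratio is 89%, meeting the 85% threshold — but (j) sets (i) aside: (j) operates — Dara is the subject of the audit. (k), which would lift (j), is not triggered — no current Standing Notice is held. Exception (a) does not apply.
Exception (b) fails — the audit relates to a closed matter.
Exception (c) requires that the record was obtained from another agency under a confidentiality agreement; but the audit was produced internally, so (c) is unavailable.
Exception (d) does not apply: the agency head declined to issue a security-exemption finding.
Exception (e) fails — the reference index is 741, not less than 621.
No exception displaces § 33.

Yes — the Ellisport Parks Department must disclose the audit.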